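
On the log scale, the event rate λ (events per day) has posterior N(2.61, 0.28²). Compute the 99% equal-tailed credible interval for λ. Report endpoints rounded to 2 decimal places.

On the log scale the 99% interval is 2.61 ± 2.576 × 0.28 = [1.8888, 3.3312].
Exponentiate: [e^1.8888, e^3.3312] = [6.61, 27.97].

[6.61, 27.97]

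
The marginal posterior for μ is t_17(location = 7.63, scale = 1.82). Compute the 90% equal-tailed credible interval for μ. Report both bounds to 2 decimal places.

The t_17 distribution is symmetric; the 90% interval is 7.63 ± t·1.82 with t_{0.95,17} = 1.740.
Half-width: 1.740 × 1.82 = 3.17.
7.63 − 3.17 = 4.46; 7.63 + 3.17 = 10.80.

[4.46, 10.80]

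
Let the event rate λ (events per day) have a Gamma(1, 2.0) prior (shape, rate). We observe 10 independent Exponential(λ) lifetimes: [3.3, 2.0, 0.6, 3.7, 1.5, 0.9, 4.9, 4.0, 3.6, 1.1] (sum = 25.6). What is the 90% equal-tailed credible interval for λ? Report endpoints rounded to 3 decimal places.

[0.224, 0.615]

Posterior: Gamma(1+10, 2.0+25.6) = Gamma(11, 27.6) (shape, rate).
Equal-tailed 90% interval: Gamma(11, 27.6) quantiles at 0.05 and 0.95.
Posterior mean ≈ 0.399, SD ≈ 0.120; a Normal approximation gives roughly [0.201, 0.596].
Exact: lower = 0.224; upper = 0.615.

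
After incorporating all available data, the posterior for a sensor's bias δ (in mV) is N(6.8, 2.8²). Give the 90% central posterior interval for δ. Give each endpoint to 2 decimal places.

The posterior is symmetric, so the 90% equal-tailed interval is δ = 6.8 ± z·2.8 with z = 1.645.
Half-width: 1.645 × 2.8 = 4.61.
6.8 − 4.61 = 2.19; 6.8 + 4.61 = 11.41.

[2.19, 11.41]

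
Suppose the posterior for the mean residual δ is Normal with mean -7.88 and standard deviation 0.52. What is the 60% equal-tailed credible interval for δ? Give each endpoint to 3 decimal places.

[-8.318, -7.442]

The posterior is symmetric, so the 60% equal-tailed interval is δ = -7.88 ± z·0.52 with z = 0.842.
Half-width: 0.842 × 0.52 = 0.438.
-7.88 − 0.438 = -8.318; -7.88 + 0.438 = -7.442.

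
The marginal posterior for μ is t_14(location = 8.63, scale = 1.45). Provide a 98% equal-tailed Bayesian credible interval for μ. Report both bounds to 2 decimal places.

[4.82, 12.44]

The t_14 distribution is symmetric; the 98% interval is 8.63 ± t·1.45 with t_{0.99,14} = 2.624.
Half-width: 2.624 × 1.45 = 3.81.
8.63 − 3.81 = 4.82; 8.63 + 3.81 = 12.44.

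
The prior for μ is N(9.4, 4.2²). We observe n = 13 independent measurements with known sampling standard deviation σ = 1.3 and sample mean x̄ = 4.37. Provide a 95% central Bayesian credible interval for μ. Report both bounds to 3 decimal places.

Posterior precision = 1/4.2² + 13/1.3² = 0.0567 + 7.6923 = 7.7490, so posterior SD = 0.3592.
Posterior mean = (9.4/4.2² + 13·4.37/1.3²) / 7.7490 = 4.4068.
Interval: 4.4068 ± 1.960 × 0.3592 → [3.703, 5.111].

[3.703, 5.111]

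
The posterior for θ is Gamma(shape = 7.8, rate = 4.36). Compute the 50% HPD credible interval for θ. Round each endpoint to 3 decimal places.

The posterior is unimodal and skewed, so the HPD interval has equal density at both endpoints and is the shortest 50% interval.
Solving f(1.186) = f(2.004) with F(2.004) − F(1.186) = 0.50 gives [1.186, 2.004].
For comparison, the equal-tailed interval is [1.326, 2.170]; the HPD is narrower and shifted toward the mode.

[1.186, 2.004]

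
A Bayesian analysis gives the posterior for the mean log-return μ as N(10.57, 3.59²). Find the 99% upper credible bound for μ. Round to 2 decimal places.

Need U with P(μ ≤ U) = 0.99: U = 10.57 + z_{0.01}·3.59.
z = 2.326; U = 10.57 + 2.326 × 3.59 = 18.92.

18.92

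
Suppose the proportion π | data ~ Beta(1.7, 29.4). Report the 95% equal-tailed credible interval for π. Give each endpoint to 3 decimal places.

[0.005, 0.156]

Posterior: Beta(1.7, 29.4).
Equal-tailed 95% interval: the 0.025 and 0.975 quantiles of Beta(1.7, 29.4).
Posterior mean ≈ 0.055, SD ≈ 0.040; a Normal approximation gives roughly [-0.024, 0.133].
Exact: F⁻¹(0.025) = 0.005; F⁻¹(0.975) = 0.156.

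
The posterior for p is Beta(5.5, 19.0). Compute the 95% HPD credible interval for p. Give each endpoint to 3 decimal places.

The posterior is unimodal and skewed, so the HPD interval has equal density at both endpoints and is the shortest 95% interval.
Solving f(0.074) = f(0.388) with F(0.388) − F(0.074) = 0.95 gives [0.074, 0.388].
For comparison, the equal-tailed interval is [0.086, 0.405]; the HPD is narrower and shifted toward the mode.

[0.074, 0.388]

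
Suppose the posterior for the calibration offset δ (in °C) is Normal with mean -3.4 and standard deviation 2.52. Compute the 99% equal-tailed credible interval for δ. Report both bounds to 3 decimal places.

The posterior is symmetric, so the 99% equal-tailed interval is δ = -3.4 ± z·2.52 with z = 2.576.
Half-width: 2.576 × 2.52 = 6.491.
-3.4 − 6.491 = -9.891; -3.4 + 6.491 = 3.091.

[-9.891, 3.091]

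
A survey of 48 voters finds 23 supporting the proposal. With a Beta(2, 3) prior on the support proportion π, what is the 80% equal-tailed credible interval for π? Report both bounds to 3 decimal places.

[0.384, 0.560]

Posterior: Beta(2+23, 3+25) = Beta(25, 28).
Equal-tailed 80% interval: the 0.1 and 0.9 quantiles of Beta(25, 28).
Posterior mean ≈ 0.472, SD ≈ 0.068; a Normal approximation gives roughly [0.385, 0.559].
Exact: F⁻¹(0.1) = 0.384; F⁻¹(0.9) = 0.560.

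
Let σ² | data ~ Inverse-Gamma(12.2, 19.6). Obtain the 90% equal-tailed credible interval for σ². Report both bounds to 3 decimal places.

[1.062, 2.770]

Inverse-Gamma(12.2, 19.6) quantiles: F⁻¹(0.05) and F⁻¹(0.95).
Equivalently, 1/σ² ~ Gamma(12.2, rate = 19.6); invert its 0.95 and 0.05 quantiles.
Posterior mean ≈ 1.750, SD ≈ 0.548; a Normal approximation gives roughly [0.849, 2.651].
Exact: lower = 1.062; upper = 2.770.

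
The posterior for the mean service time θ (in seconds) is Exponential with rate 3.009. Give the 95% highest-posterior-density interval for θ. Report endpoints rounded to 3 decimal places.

[0.000, 0.996]

The exponential density is strictly decreasing on [0, ∞), so the HPD interval is anchored at 0: [0, q] with P(θ ≤ q) = 0.95.
q = −ln(1 − 0.95) / 3.009 = 2.9957 / 3.009 = 0.996.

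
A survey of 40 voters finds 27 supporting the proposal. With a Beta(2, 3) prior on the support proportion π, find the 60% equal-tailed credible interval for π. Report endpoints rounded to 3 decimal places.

[0.585, 0.705]

Posterior: Beta(2+27, 3+13) = Beta(29, 16).
Equal-tailed 60% interval: the 0.2 and 0.8 quantiles of Beta(29, 16).
Posterior mean ≈ 0.644, SD ≈ 0.071; a Normal approximation gives roughly [0.585, 0.704].
Exact: F⁻¹(0.2) = 0.585; F⁻¹(0.8) = 0.705.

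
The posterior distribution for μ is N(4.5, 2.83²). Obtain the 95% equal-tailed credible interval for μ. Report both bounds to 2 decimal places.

The posterior is symmetric, so the 95% equal-tailed interval is μ = 4.5 ± z·2.83 with z = 1.960.
Half-width: 1.960 × 2.83 = 5.55.
4.5 − 5.55 = -1.05; 4.5 + 5.55 = 10.05.

[-1.05, 10.05]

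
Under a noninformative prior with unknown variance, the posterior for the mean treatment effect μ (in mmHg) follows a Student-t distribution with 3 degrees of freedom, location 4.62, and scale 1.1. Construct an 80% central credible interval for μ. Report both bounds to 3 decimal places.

The t_3 distribution is symmetric; the 80% interval is 4.62 ± t·1.1 with t_{0.9,3} = 1.638.
Half-width: 1.638 × 1.1 = 1.802.
4.62 − 1.802 = 2.818; 4.62 + 1.802 = 6.422.

[2.818, 6.422]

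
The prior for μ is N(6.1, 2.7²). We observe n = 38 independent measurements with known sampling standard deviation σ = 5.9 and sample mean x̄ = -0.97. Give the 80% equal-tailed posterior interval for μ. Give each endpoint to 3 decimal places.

Posterior precision = 1/2.7² + 38/5.9² = 0.1372 + 1.0916 = 1.2288, so posterior SD = 0.9021.
Posterior mean = (6.1/2.7² + 38·-0.97/5.9²) / 1.2288 = -0.1808.
Interval: -0.1808 ± 1.282 × 0.9021 → [-1.337, 0.975].

[-1.337, 0.975]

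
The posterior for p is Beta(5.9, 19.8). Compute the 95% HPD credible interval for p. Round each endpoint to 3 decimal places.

[0.081, 0.390]

The posterior is unimodal and skewed, so the HPD interval has equal density at both endpoints and is the shortest 95% interval.
Solving f(0.081) = f(0.390) with F(0.390) − F(0.081) = 0.95 gives [0.081, 0.390].
For comparison, the equal-tailed interval is [0.092, 0.407]; the HPD is narrower and shifted toward the mode.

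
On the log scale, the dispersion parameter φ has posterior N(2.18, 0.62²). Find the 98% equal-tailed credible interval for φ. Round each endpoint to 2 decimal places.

On the log scale the 98% interval is 2.18 ± 2.326 × 0.62 = [0.7377, 3.6223].
Exponentiate: [e^0.7377, e^3.6223] = [2.09, 37.42].

[2.09, 37.42]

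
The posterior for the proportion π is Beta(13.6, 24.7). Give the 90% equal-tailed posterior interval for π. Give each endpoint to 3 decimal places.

[0.234, 0.485]

Posterior: Beta(13.6, 24.7).
Equal-tailed 90% interval: the 0.05 and 0.95 quantiles of Beta(13.6, 24.7).
Posterior mean ≈ 0.355, SD ≈ 0.076; a Normal approximation gives roughly [0.230, 0.481].
Exact: F⁻¹(0.05) = 0.234; F⁻¹(0.95) = 0.485.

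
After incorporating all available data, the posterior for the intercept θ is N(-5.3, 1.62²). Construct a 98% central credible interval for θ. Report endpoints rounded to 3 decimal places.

[-9.069, -1.531]

The posterior is symmetric, so the 98% equal-tailed interval is θ = -5.3 ± z·1.62 with z = 2.326.
Half-width: 2.326 × 1.62 = 3.769.
-5.3 − 3.769 = -9.069; -5.3 + 3.769 = -1.531.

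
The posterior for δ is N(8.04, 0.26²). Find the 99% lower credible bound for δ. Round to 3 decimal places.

Need L with P(δ ≥ L) = 0.99: L = 8.04 − z_{0.01}·0.26.
z = 2.326; L = 8.04 − 2.326 × 0.26 = 7.435.

7.435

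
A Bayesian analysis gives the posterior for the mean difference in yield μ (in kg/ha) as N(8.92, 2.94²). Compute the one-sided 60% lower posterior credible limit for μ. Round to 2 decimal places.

8.18

Need L with P(μ ≥ L) = 0.60: L = 8.92 − z_{0.4}·2.94.
z = 0.253; L = 8.92 − 0.253 × 2.94 = 8.18.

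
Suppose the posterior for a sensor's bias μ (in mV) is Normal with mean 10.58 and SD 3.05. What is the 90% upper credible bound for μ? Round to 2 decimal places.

Need U with P(μ ≤ U) = 0.90: U = 10.58 + z_{0.1}·3.05.
z = 1.282; U = 10.58 + 1.282 × 3.05 = 14.49.

14.49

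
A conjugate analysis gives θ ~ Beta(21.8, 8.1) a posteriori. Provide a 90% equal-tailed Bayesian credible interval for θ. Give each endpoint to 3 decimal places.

Posterior: Beta(21.8, 8.1).
Equal-tailed 90% interval: the 0.05 and 0.95 quantiles of Beta(21.8, 8.1).
Posterior mean ≈ 0.729, SD ≈ 0.080; a Normal approximation gives roughly [0.598, 0.861].
Exact: F⁻¹(0.05) = 0.589; F⁻¹(0.95) = 0.851.

[0.589, 0.851]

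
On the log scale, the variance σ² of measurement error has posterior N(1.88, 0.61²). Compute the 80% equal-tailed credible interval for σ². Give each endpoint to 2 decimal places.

On the log scale the 80% interval is 1.88 ± 1.282 × 0.61 = [1.0983, 2.6617].
Exponentiate: [e^1.0983, e^2.6617] = [3.00, 14.32].

[3.00, 14.32]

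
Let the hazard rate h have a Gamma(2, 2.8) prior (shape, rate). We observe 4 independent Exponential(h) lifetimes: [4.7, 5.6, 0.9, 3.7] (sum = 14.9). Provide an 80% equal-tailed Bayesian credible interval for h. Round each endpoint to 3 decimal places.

Posterior: Gamma(2+4, 2.8+14.9) = Gamma(6, 17.7) (shape, rate).
Equal-tailed 80% interval: Gamma(6, 17.7) quantiles at 0.1 and 0.9.
Posterior mean ≈ 0.339, SD ≈ 0.138; a Normal approximation gives roughly [0.162, 0.516].
Exact: lower = 0.178; upper = 0.524.

[0.178, 0.524]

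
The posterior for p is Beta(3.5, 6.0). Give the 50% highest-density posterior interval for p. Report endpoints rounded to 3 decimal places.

[0.234, 0.444]

The posterior is unimodal and skewed, so the HPD interval has equal density at both endpoints and is the shortest 50% interval.
Solving f(0.234) = f(0.444) with F(0.444) − F(0.234) = 0.50 gives [0.234, 0.444].
For comparison, the equal-tailed interval is [0.257, 0.470]; the HPD is narrower and shifted toward the mode.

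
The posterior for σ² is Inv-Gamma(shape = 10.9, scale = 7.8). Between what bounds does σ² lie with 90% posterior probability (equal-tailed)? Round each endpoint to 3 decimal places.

[0.463, 1.280]

Inverse-Gamma(10.9, 7.8) quantiles: F⁻¹(0.05) and F⁻¹(0.95).
Equivalently, 1/σ² ~ Gamma(10.9, rate = 7.8); invert its 0.95 and 0.05 quantiles.
Posterior mean ≈ 0.788, SD ≈ 0.264; a Normal approximation gives roughly [0.353, 1.222].
Exact: lower = 0.463; upper = 1.280.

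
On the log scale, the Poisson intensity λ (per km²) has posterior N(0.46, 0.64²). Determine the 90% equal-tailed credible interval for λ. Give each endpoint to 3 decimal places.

On the log scale the 90% interval is 0.46 ± 1.645 × 0.64 = [-0.5927, 1.5127].
Exponentiate: [e^-0.5927, e^1.5127] = [0.553, 4.539].

[0.553, 4.539]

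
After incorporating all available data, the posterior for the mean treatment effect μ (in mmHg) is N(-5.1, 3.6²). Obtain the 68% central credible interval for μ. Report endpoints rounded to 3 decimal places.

The posterior is symmetric, so the 68% equal-tailed interval is μ = -5.1 ± z·3.6 with z = 0.994.
Half-width: 0.994 × 3.6 = 3.580.
-5.1 − 3.580 = -8.680; -5.1 + 3.580 = -1.520.

[-8.680, -1.520]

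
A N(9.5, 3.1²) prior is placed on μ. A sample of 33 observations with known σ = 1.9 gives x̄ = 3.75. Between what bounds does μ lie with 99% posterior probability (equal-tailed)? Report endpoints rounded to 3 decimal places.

[2.968, 4.662]

Posterior precision = 1/3.1² + 33/1.9² = 0.1041 + 9.1413 = 9.2453, so posterior SD = 0.3289.
Posterior mean = (9.5/3.1² + 33·3.75/1.9²) / 9.2453 = 3.8147.
Interval: 3.8147 ± 2.576 × 0.3289 → [2.968, 4.662].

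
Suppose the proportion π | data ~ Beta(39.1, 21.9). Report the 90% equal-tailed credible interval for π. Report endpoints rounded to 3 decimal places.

Posterior: Beta(39.1, 21.9).
Equal-tailed 90% interval: the 0.05 and 0.95 quantiles of Beta(39.1, 21.9).
Posterior mean ≈ 0.641, SD ≈ 0.061; a Normal approximation gives roughly [0.541, 0.741].
Exact: F⁻¹(0.05) = 0.538; F⁻¹(0.95) = 0.739.

[0.538, 0.739]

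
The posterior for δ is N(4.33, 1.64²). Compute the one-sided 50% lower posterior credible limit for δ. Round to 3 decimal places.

Need L with P(δ ≥ L) = 0.50: L = 4.33 − z_{0.5}·1.64.
z = 0.000; L = 4.33 − 0.000 × 1.64 = 4.330.

4.330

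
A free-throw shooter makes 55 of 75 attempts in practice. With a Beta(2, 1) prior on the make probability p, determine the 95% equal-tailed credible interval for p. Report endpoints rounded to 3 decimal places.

Posterior: Beta(2+55, 1+20) = Beta(57, 21).
Equal-tailed 95% interval: the 0.025 and 0.975 quantiles of Beta(57, 21).
Posterior mean ≈ 0.731, SD ≈ 0.050; a Normal approximation gives roughly [0.633, 0.829].
Exact: F⁻¹(0.025) = 0.628; F⁻¹(0.975) = 0.823.

[0.628, 0.823]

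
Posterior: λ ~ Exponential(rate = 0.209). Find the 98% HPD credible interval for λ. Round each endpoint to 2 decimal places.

The exponential density is strictly decreasing on [0, ∞), so the HPD interval is anchored at 0: [0, q] with P(λ ≤ q) = 0.98.
q = −ln(1 − 0.98) / 0.209 = 3.9120 / 0.209 = 18.72.

[0.00, 18.72]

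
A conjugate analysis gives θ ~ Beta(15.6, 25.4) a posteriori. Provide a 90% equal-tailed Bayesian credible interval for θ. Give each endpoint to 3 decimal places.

Posterior: Beta(15.6, 25.4).
Equal-tailed 90% interval: the 0.05 and 0.95 quantiles of Beta(15.6, 25.4).
Posterior mean ≈ 0.380, SD ≈ 0.075; a Normal approximation gives roughly [0.257, 0.504].
Exact: F⁻¹(0.05) = 0.261; F⁻¹(0.95) = 0.507.

[0.261, 0.507]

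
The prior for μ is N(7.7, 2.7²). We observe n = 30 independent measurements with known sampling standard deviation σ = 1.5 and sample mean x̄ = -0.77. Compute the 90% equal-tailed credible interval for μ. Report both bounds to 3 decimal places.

Posterior precision = 1/2.7² + 30/1.5² = 0.1372 + 13.3333 = 13.4705, so posterior SD = 0.2725.
Posterior mean = (7.7/2.7² + 30·-0.77/1.5²) / 13.4705 = -0.6837.
Interval: -0.6837 ± 1.645 × 0.2725 → [-1.132, -0.236].

[-1.132, -0.236]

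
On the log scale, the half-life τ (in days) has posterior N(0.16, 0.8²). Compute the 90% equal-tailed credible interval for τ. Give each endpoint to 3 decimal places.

[0.315, 4.375]

On the log scale the 90% interval is 0.16 ± 1.645 × 0.8 = [-1.1559, 1.4759].
Exponentiate: [e^-1.1559, e^1.4759] = [0.315, 4.375].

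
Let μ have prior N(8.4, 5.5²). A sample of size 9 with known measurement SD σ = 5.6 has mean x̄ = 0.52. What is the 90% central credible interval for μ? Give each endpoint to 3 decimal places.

[-1.574, 4.241]

Posterior precision = 1/5.5² + 9/5.6² = 0.0331 + 0.2870 = 0.3200, so posterior SD = 1.7676.
Posterior mean = (8.4/5.5² + 9·0.52/5.6²) / 0.3200 = 1.3339.
Interval: 1.3339 ± 1.645 × 1.7676 → [-1.574, 4.241].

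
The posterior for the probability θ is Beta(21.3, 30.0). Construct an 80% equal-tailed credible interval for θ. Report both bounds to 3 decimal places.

[0.328, 0.504]

Posterior: Beta(21.3, 30.0).
Equal-tailed 80% interval: the 0.1 and 0.9 quantiles of Beta(21.3, 30.0).
Posterior mean ≈ 0.415, SD ≈ 0.068; a Normal approximation gives roughly [0.328, 0.503].
Exact: F⁻¹(0.1) = 0.328; F⁻¹(0.9) = 0.504.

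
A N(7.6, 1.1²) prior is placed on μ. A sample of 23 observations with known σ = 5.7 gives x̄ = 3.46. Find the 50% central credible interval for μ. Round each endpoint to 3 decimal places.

Posterior precision = 1/1.1² + 23/5.7² = 0.8264 + 0.7079 = 1.5344, so posterior SD = 0.8073.
Posterior mean = (7.6/1.1² + 23·3.46/5.7²) / 1.5344 = 5.6899.
Interval: 5.6899 ± 0.674 × 0.8073 → [5.145, 6.234].

[5.145, 6.234]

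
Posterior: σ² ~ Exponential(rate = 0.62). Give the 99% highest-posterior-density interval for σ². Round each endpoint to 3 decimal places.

The exponential density is strictly decreasing on [0, ∞), so the HPD interval is anchored at 0: [0, q] with P(σ² ≤ q) = 0.99.
q = −ln(1 − 0.99) / 0.62 = 4.6052 / 0.62 = 7.428.

[0.000, 7.428]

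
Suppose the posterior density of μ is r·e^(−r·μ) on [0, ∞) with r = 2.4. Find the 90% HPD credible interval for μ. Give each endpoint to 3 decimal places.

The exponential density is strictly decreasing on [0, ∞), so the HPD interval is anchored at 0: [0, q] with P(μ ≤ q) = 0.90.
q = −ln(1 − 0.90) / 2.4 = 2.3026 / 2.4 = 0.959.

[0.000, 0.959]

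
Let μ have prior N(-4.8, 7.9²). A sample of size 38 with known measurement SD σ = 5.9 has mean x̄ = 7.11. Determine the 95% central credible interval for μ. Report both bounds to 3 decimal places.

Posterior precision = 1/7.9² + 38/5.9² = 0.0160 + 1.0916 = 1.1077, so posterior SD = 0.9502.
Posterior mean = (-4.8/7.9² + 38·7.11/5.9²) / 1.1077 = 6.9377.
Interval: 6.9377 ± 1.960 × 0.9502 → [5.075, 8.800].

[5.075, 8.800]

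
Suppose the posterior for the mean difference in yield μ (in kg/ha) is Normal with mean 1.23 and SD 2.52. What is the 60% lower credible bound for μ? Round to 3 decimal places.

0.592

Need L with P(μ ≥ L) = 0.60: L = 1.23 − z_{0.4}·2.52.
z = 0.253; L = 1.23 − 0.253 × 2.52 = 0.592.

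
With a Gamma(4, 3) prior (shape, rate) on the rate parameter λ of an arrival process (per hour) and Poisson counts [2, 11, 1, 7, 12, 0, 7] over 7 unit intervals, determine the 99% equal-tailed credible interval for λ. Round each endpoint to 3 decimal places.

[2.879, 6.296]

Posterior: Gamma(4+40, 3+7) = Gamma(44, 10) (shape, rate).
Equal-tailed 99% interval: Gamma(44, 10) quantiles at 0.005 and 0.995.
Posterior mean ≈ 4.400, SD ≈ 0.663; a Normal approximation gives roughly [2.691, 6.109].
Exact: lower = 2.879; upper = 6.296.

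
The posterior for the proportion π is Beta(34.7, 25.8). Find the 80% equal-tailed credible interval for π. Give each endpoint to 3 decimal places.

Posterior: Beta(34.7, 25.8).
Equal-tailed 80% interval: the 0.1 and 0.9 quantiles of Beta(34.7, 25.8).
Posterior mean ≈ 0.574, SD ≈ 0.063; a Normal approximation gives roughly [0.493, 0.654].
Exact: F⁻¹(0.1) = 0.492; F⁻¹(0.9) = 0.654.

[0.492, 0.654]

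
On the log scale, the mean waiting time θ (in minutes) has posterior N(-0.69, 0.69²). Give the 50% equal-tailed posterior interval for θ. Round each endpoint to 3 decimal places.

[0.315, 0.799]

On the log scale the 50% interval is -0.69 ± 0.674 × 0.69 = [-1.1554, -0.2246].
Exponentiate: [e^-1.1554, e^-0.2246] = [0.315, 0.799].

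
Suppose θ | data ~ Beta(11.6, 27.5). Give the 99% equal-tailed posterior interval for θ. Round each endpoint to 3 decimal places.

Posterior: Beta(11.6, 27.5).
Equal-tailed 99% interval: the 0.005 and 0.995 quantiles of Beta(11.6, 27.5).
Posterior mean ≈ 0.297, SD ≈ 0.072; a Normal approximation gives roughly [0.111, 0.482].
Exact: F⁻¹(0.005) = 0.134; F⁻¹(0.995) = 0.497.

[0.134, 0.497]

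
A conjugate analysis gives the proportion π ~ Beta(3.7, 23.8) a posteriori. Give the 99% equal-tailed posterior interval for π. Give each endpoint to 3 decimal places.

Posterior: Beta(3.7, 23.8).
Equal-tailed 99% interval: the 0.005 and 0.995 quantiles of Beta(3.7, 23.8).
Posterior mean ≈ 0.135, SD ≈ 0.064; a Normal approximation gives roughly [-0.030, 0.299].
Exact: F⁻¹(0.005) = 0.022; F⁻¹(0.995) = 0.341.

[0.022, 0.341]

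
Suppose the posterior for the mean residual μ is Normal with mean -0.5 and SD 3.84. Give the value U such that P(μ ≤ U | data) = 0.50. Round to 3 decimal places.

Need U with P(μ ≤ U) = 0.50: U = -0.5 + z_{0.5}·3.84.
z = 0.000; U = -0.5 + 0.000 × 3.84 = -0.500.

-0.500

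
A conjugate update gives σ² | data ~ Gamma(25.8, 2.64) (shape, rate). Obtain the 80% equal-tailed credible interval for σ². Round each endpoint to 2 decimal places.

[7.40, 12.31]

Posterior: Gamma(shape 25.8, rate 2.64).
Equal-tailed 80% interval: Gamma(25.8, 2.64) quantiles at 0.1 and 0.9.
Posterior mean ≈ 9.77, SD ≈ 1.92; a Normal approximation gives roughly [7.31, 12.24].
Exact: lower = 7.40; upper = 12.31.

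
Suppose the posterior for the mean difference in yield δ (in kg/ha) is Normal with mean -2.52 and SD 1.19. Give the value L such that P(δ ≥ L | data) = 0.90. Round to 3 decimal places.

Need L with P(δ ≥ L) = 0.90: L = -2.52 − z_{0.1}·1.19.
z = 1.282; L = -2.52 − 1.282 × 1.19 = -4.045.

-4.045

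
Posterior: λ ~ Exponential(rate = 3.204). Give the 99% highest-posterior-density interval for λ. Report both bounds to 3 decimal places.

[0.000, 1.437]

The exponential density is strictly decreasing on [0, ∞), so the HPD interval is anchored at 0: [0, q] with P(λ ≤ q) = 0.99.
q = −ln(1 − 0.99) / 3.204 = 4.6052 / 3.204 = 1.437.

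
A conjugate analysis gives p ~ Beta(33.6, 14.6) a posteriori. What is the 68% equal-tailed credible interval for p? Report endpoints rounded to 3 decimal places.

[0.631, 0.763]

Posterior: Beta(33.6, 14.6).
Equal-tailed 68% interval: the 0.16 and 0.84 quantiles of Beta(33.6, 14.6).
Posterior mean ≈ 0.697, SD ≈ 0.066; a Normal approximation gives roughly [0.632, 0.762].
Exact: F⁻¹(0.16) = 0.631; F⁻¹(0.84) = 0.763.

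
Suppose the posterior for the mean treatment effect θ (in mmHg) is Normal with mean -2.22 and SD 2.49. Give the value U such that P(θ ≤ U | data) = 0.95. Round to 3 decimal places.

Need U with P(θ ≤ U) = 0.95: U = -2.22 + z_{0.05}·2.49.
z = 1.645; U = -2.22 + 1.645 × 2.49 = 1.876.

1.876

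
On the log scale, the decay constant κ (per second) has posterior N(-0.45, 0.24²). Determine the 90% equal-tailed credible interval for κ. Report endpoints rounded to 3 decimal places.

On the log scale the 90% interval is -0.45 ± 1.645 × 0.24 = [-0.8448, -0.0552].
Exponentiate: [e^-0.8448, e^-0.0552] = [0.430, 0.946].

[0.430, 0.946]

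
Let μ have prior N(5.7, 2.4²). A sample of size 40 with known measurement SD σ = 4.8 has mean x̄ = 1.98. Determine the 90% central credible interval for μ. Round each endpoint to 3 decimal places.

Posterior precision = 1/2.4² + 40/4.8² = 0.1736 + 1.7361 = 1.9097, so posterior SD = 0.7236.
Posterior mean = (5.7/2.4² + 40·1.98/4.8²) / 1.9097 = 2.3182.
Interval: 2.3182 ± 1.645 × 0.7236 → [1.128, 3.508].

[1.128, 3.508]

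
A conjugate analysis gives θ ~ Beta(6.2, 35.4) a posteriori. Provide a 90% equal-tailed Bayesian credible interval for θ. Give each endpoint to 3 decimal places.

[0.070, 0.248]

Posterior: Beta(6.2, 35.4).
Equal-tailed 90% interval: the 0.05 and 0.95 quantiles of Beta(6.2, 35.4).
Posterior mean ≈ 0.149, SD ≈ 0.055; a Normal approximation gives roughly [0.059, 0.239].
Exact: F⁻¹(0.05) = 0.070; F⁻¹(0.95) = 0.248.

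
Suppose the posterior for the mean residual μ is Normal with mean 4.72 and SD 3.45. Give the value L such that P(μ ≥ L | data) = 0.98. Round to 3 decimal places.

-2.365

Need L with P(μ ≥ L) = 0.98: L = 4.72 − z_{0.02}·3.45.
z = 2.054; L = 4.72 − 2.054 × 3.45 = -2.365.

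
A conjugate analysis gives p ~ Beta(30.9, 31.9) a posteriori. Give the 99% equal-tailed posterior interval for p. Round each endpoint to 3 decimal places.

Posterior: Beta(30.9, 31.9).
Equal-tailed 99% interval: the 0.005 and 0.995 quantiles of Beta(30.9, 31.9).
Posterior mean ≈ 0.492, SD ≈ 0.063; a Normal approximation gives roughly [0.331, 0.653].
Exact: F⁻¹(0.005) = 0.334; F⁻¹(0.995) = 0.651.

[0.334, 0.651]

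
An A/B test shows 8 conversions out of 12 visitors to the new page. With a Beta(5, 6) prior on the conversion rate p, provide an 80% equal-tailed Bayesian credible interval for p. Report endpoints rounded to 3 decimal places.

[0.432, 0.695]

Posterior: Beta(5+8, 6+4) = Beta(13, 10).
Equal-tailed 80% interval: the 0.1 and 0.9 quantiles of Beta(13, 10).
Posterior mean ≈ 0.565, SD ≈ 0.101; a Normal approximation gives roughly [0.436, 0.695].
Exact: F⁻¹(0.1) = 0.432; F⁻¹(0.9) = 0.695.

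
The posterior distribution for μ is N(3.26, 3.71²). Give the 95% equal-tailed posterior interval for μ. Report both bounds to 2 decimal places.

[-4.01, 10.53]

The posterior is symmetric, so the 95% equal-tailed interval is μ = 3.26 ± z·3.71 with z = 1.960.
Half-width: 1.960 × 3.71 = 7.27.
3.26 − 7.27 = -4.01; 3.26 + 7.27 = 10.53.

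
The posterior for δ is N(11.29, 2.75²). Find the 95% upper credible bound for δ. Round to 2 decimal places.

15.81

Need U with P(δ ≤ U) = 0.95: U = 11.29 + z_{0.05}·2.75.
z = 1.645; U = 11.29 + 1.645 × 2.75 = 15.81.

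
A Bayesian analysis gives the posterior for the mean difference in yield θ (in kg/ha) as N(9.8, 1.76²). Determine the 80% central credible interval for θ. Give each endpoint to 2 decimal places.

[7.54, 12.06]

The posterior is symmetric, so the 80% equal-tailed interval is θ = 9.8 ± z·1.76 with z = 1.282.
Half-width: 1.282 × 1.76 = 2.26.
9.8 − 2.26 = 7.54; 9.8 + 2.26 = 12.06.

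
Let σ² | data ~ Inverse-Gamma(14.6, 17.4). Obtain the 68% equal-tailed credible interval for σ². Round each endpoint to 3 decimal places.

[0.948, 1.605]

Inverse-Gamma(14.6, 17.4) quantiles: F⁻¹(0.16) and F⁻¹(0.84).
Equivalently, 1/σ² ~ Gamma(14.6, rate = 17.4); invert its 0.84 and 0.16 quantiles.
Posterior mean ≈ 1.279, SD ≈ 0.360; a Normal approximation gives roughly [0.921, 1.638].
Exact: lower = 0.948; upper = 1.605.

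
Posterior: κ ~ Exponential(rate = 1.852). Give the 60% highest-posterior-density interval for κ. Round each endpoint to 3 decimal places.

[0.000, 0.495]

The exponential density is strictly decreasing on [0, ∞), so the HPD interval is anchored at 0: [0, q] with P(κ ≤ q) = 0.60.
q = −ln(1 − 0.60) / 1.852 = 0.9163 / 1.852 = 0.495.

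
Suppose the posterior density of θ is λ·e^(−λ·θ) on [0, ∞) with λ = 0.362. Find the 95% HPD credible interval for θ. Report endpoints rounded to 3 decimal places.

The exponential density is strictly decreasing on [0, ∞), so the HPD interval is anchored at 0: [0, q] with P(θ ≤ q) = 0.95.
q = −ln(1 − 0.95) / 0.362 = 2.9957 / 0.362 = 8.276.

[0.000, 8.276]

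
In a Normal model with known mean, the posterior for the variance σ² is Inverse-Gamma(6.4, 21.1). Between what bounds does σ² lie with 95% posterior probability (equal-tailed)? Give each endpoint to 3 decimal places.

Inverse-Gamma(6.4, 21.1) quantiles: F⁻¹(0.025) and F⁻¹(0.975).
Equivalently, 1/σ² ~ Gamma(6.4, rate = 21.1); invert its 0.975 and 0.025 quantiles.
Posterior mean ≈ 3.907, SD ≈ 1.863; a Normal approximation gives roughly [0.256, 7.558].
Exact: lower = 1.725; upper = 8.636.

[1.725, 8.636]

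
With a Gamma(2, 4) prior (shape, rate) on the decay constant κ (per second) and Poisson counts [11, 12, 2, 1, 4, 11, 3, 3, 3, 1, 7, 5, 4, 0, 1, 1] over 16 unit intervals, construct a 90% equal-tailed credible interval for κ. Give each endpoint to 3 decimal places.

[2.887, 4.270]

Posterior: Gamma(2+69, 4+16) = Gamma(71, 20) (shape, rate).
Equal-tailed 90% interval: Gamma(71, 20) quantiles at 0.05 and 0.95.
Posterior mean ≈ 3.550, SD ≈ 0.421; a Normal approximation gives roughly [2.857, 4.243].
Exact: lower = 2.887; upper = 4.270.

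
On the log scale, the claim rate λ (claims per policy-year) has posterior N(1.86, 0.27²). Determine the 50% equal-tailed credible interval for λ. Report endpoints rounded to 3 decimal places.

[5.354, 7.707]

On the log scale the 50% interval is 1.86 ± 0.674 × 0.27 = [1.6779, 2.0421].
Exponentiate: [e^1.6779, e^2.0421] = [5.354, 7.707].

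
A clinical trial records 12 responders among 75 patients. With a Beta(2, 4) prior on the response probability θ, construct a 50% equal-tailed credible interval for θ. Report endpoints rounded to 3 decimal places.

[0.143, 0.200]

Posterior: Beta(2+12, 4+63) = Beta(14, 67).
Equal-tailed 50% interval: the 0.25 and 0.75 quantiles of Beta(14, 67).
Posterior mean ≈ 0.173, SD ≈ 0.042; a Normal approximation gives roughly [0.145, 0.201].
Exact: F⁻¹(0.25) = 0.143; F⁻¹(0.75) = 0.200.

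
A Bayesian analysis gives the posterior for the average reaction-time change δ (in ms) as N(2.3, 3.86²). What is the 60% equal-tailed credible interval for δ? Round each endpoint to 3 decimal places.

[-0.949, 5.549]

The posterior is symmetric, so the 60% equal-tailed interval is δ = 2.3 ± z·3.86 with z = 0.842.
Half-width: 0.842 × 3.86 = 3.249.
2.3 − 3.249 = -0.949; 2.3 + 3.249 = 5.549.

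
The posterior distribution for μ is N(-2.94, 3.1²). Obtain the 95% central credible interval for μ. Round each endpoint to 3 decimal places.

The posterior is symmetric, so the 95% equal-tailed interval is μ = -2.94 ± z·3.1 with z = 1.960.
Half-width: 1.960 × 3.1 = 6.076.
-2.94 − 6.076 = -9.016; -2.94 + 6.076 = 3.136.

[-9.016, 3.136]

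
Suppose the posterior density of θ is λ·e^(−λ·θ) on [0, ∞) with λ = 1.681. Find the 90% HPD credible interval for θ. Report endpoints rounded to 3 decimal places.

[0.000, 1.370]

The exponential density is strictly decreasing on [0, ∞), so the HPD interval is anchored at 0: [0, q] with P(θ ≤ q) = 0.90.
q = −ln(1 − 0.90) / 1.681 = 2.3026 / 1.681 = 1.370.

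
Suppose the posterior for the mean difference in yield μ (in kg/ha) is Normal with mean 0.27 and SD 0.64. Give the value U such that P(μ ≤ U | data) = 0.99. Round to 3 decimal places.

Need U with P(μ ≤ U) = 0.99: U = 0.27 + z_{0.01}·0.64.
z = 2.326; U = 0.27 + 2.326 × 0.64 = 1.759.

1.759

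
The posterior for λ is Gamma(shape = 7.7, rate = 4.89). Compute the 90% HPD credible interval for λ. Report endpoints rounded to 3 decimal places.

The posterior is unimodal and skewed, so the HPD interval has equal density at both endpoints and is the shortest 90% interval.
Solving f(0.667) = f(2.450) with F(2.450) − F(0.667) = 0.90 gives [0.667, 2.450].
For comparison, the equal-tailed interval is [0.771, 2.609]; the HPD is narrower and shifted toward the mode.

[0.667, 2.450]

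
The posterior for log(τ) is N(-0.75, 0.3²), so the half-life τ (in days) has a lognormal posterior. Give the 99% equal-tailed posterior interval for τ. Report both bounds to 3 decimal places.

[0.218, 1.023]

On the log scale the 99% interval is -0.75 ± 2.576 × 0.3 = [-1.5227, 0.0227].
Exponentiate: [e^-1.5227, e^0.0227] = [0.218, 1.023].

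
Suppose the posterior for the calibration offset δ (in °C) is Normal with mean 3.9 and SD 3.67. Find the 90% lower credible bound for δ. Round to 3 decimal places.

-0.803

Need L with P(δ ≥ L) = 0.90: L = 3.9 − z_{0.1}·3.67.
z = 1.282; L = 3.9 − 1.282 × 3.67 = -0.803.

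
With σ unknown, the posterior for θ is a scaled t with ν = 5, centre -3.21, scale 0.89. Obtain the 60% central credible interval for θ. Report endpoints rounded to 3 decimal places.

The t_5 distribution is symmetric; the 60% interval is -3.21 ± t·0.89 with t_{0.8,5} = 0.920.
Half-width: 0.920 × 0.89 = 0.818.
-3.21 − 0.818 = -4.028; -3.21 + 0.818 = -2.392.

[-4.028, -2.392]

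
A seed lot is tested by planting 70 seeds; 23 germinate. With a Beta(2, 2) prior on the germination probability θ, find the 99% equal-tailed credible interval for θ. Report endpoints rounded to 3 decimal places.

[0.207, 0.485]

Posterior: Beta(2+23, 2+47) = Beta(25, 49).
Equal-tailed 99% interval: the 0.005 and 0.995 quantiles of Beta(25, 49).
Posterior mean ≈ 0.338, SD ≈ 0.055; a Normal approximation gives roughly [0.197, 0.479].
Exact: F⁻¹(0.005) = 0.207; F⁻¹(0.995) = 0.485.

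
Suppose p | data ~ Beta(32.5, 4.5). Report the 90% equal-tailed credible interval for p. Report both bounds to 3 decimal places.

[0.781, 0.953]

Posterior: Beta(32.5, 4.5).
Equal-tailed 90% interval: the 0.05 and 0.95 quantiles of Beta(32.5, 4.5).
Posterior mean ≈ 0.878, SD ≈ 0.053; a Normal approximation gives roughly [0.791, 0.966].
Exact: F⁻¹(0.05) = 0.781; F⁻¹(0.95) = 0.953.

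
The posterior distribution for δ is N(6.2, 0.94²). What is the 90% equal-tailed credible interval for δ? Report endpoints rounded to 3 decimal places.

The posterior is symmetric, so the 90% equal-tailed interval is δ = 6.2 ± z·0.94 with z = 1.645.
Half-width: 1.645 × 0.94 = 1.546.
6.2 − 1.546 = 4.654; 6.2 + 1.546 = 7.746.

[4.654, 7.746]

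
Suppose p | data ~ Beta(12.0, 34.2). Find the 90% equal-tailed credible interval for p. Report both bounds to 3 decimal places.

Posterior: Beta(12.0, 34.2).
Equal-tailed 90% interval: the 0.05 and 0.95 quantiles of Beta(12.0, 34.2).
Posterior mean ≈ 0.260, SD ≈ 0.064; a Normal approximation gives roughly [0.155, 0.365].
Exact: F⁻¹(0.05) = 0.161; F⁻¹(0.95) = 0.371.

[0.161, 0.371]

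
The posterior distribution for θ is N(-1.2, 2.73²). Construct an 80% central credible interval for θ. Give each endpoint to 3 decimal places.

The posterior is symmetric, so the 80% equal-tailed interval is θ = -1.2 ± z·2.73 with z = 1.282.
Half-width: 1.282 × 2.73 = 3.499.
-1.2 − 3.499 = -4.699; -1.2 + 3.499 = 2.299.

[-4.699, 2.299]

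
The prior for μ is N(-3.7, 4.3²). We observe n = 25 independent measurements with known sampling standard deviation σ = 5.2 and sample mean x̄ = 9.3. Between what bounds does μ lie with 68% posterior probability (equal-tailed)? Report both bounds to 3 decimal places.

Posterior precision = 1/4.3² + 25/5.2² = 0.0541 + 0.9246 = 0.9786, so posterior SD = 1.0109.
Posterior mean = (-3.7/4.3² + 25·9.3/5.2²) / 0.9786 = 8.5816.
Interval: 8.5816 ± 0.994 × 1.0109 → [7.576, 9.587].

[7.576, 9.587]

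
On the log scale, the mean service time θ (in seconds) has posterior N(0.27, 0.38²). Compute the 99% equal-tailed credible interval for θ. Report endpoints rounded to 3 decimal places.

On the log scale the 99% interval is 0.27 ± 2.576 × 0.38 = [-0.7088, 1.2488].
Exponentiate: [e^-0.7088, e^1.2488] = [0.492, 3.486].

[0.492, 3.486]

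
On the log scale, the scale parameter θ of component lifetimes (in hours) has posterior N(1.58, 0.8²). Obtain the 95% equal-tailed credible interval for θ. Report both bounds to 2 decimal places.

On the log scale the 95% interval is 1.58 ± 1.960 × 0.8 = [0.0120, 3.1480].
Exponentiate: [e^0.0120, e^3.1480] = [1.01, 23.29].

[1.01, 23.29]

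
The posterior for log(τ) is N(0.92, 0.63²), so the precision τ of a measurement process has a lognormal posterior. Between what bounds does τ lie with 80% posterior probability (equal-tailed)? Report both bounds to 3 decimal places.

[1.119, 5.626]

On the log scale the 80% interval is 0.92 ± 1.282 × 0.63 = [0.1126, 1.7274].
Exponentiate: [e^0.1126, e^1.7274] = [1.119, 5.626].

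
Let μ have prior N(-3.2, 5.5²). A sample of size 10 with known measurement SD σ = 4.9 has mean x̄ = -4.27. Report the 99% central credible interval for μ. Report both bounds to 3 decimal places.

Posterior precision = 1/5.5² + 10/4.9² = 0.0331 + 0.4165 = 0.4496, so posterior SD = 1.4915.
Posterior mean = (-3.2/5.5² + 10·-4.27/4.9²) / 0.4496 = -4.1913.
Interval: -4.1913 ± 2.576 × 1.4915 → [-8.033, -0.350].

[-8.033, -0.350]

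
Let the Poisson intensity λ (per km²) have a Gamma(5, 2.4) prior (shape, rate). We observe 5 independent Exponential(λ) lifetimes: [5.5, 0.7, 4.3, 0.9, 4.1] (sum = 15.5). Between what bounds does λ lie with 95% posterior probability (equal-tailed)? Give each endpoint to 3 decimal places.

[0.268, 0.954]

Posterior: Gamma(5+5, 2.4+15.5) = Gamma(10, 17.9) (shape, rate).
Equal-tailed 95% interval: Gamma(10, 17.9) quantiles at 0.025 and 0.975.
Posterior mean ≈ 0.559, SD ≈ 0.177; a Normal approximation gives roughly [0.212, 0.905].
Exact: lower = 0.268; upper = 0.954.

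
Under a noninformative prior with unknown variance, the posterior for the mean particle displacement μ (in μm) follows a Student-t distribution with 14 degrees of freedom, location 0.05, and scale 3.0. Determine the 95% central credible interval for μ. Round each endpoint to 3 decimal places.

[-6.384, 6.484]

The t_14 distribution is symmetric; the 95% interval is 0.05 ± t·3.0 with t_{0.975,14} = 2.145.
Half-width: 2.145 × 3.0 = 6.434.
0.05 − 6.434 = -6.384; 0.05 + 6.434 = 6.484.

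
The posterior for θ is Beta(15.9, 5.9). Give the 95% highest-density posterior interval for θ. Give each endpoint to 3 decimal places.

[0.546, 0.901]

The posterior is unimodal and skewed, so the HPD interval has equal density at both endpoints and is the shortest 95% interval.
Solving f(0.546) = f(0.901) with F(0.901) − F(0.546) = 0.95 gives [0.546, 0.901].
For comparison, the equal-tailed interval is [0.530, 0.889]; the HPD is narrower and shifted toward the mode.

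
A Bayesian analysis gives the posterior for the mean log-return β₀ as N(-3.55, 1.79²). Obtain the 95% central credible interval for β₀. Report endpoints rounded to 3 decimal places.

The posterior is symmetric, so the 95% equal-tailed interval is β₀ = -3.55 ± z·1.79 with z = 1.960.
Half-width: 1.960 × 1.79 = 3.508.
-3.55 − 3.508 = -7.058; -3.55 + 3.508 = -0.042.

[-7.058, -0.042]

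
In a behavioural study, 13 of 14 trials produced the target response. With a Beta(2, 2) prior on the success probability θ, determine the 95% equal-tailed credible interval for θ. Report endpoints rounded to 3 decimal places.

[0.636, 0.962]

Posterior: Beta(2+13, 2+1) = Beta(15, 3).
Equal-tailed 95% interval: the 0.025 and 0.975 quantiles of Beta(15, 3).
Posterior mean ≈ 0.833, SD ≈ 0.085; a Normal approximation gives roughly [0.666, 1.001].
Exact: F⁻¹(0.025) = 0.636; F⁻¹(0.975) = 0.962.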